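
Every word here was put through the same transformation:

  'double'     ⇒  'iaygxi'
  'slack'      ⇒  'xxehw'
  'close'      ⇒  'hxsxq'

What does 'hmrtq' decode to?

Shifts by position in double: pos 0: d→i (+5), pos 1: o→a (+12), pos 2: u→y (+4), pos 3: b→g (+5), pos 4: l→x (+12), pos 5: e→i (+4) — repeating every 3. A repeating key of period 3 is used — shifts +5, +12, +4 over and over.
Undoing it on hmrtq: h−5=c, m−12=a, r−4=n, t−5=o, q−12=e.

canoe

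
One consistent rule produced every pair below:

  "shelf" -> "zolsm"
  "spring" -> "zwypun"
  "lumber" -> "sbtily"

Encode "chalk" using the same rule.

Compare letters: s→z is +7, h→o is +7, e→l is +7 — a constant shift. Every letter moves 7 places later in the alphabet, wrapping around z→a.
Applying it to chalk: c+7=j, h+7=o, a+7=h, l+7=s, k+7=r.

johsr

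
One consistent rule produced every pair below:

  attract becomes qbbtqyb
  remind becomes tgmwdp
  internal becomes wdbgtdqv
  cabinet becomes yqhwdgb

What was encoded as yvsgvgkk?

clueless

a(0)→q(16) and t(19)→b(1) fit y≡17x+16 (mod 26); the inverse of 17 mod 26 is 23. Each letter's alphabet position (a=0..z=25) is mapped through 17·x+16 mod 26 — an affine cipher.
Decoding yvsgvgkk: y(24)→23·(24−16)≡2=c; v(21)→23·(21−16)≡11=l; s(18)→23·(18−16)≡20=u; g(6)→23·(6−16)≡4=e; v(21)→23·(21−16)≡11=l; g(6)→23·(6−16)≡4=e; k(10)→23·(10−16)≡18=s; k(10)→23·(10−16)≡18=s (all mod 26).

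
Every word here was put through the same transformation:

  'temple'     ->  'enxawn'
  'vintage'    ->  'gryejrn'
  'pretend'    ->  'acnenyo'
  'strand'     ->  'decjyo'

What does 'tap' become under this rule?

The shift depends on letter class: consonant t→e is +11, but vowel e→n is +9. The rule splits by letter class: vowels +9, consonants +11.
For tap: t(cons)+11=e, a(vowel)+9=j, p(cons)+11=a.

eja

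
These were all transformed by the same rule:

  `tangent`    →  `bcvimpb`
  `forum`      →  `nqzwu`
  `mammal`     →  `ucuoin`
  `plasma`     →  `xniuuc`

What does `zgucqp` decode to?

Shifts by position in tangent: pos 0: t→b (+8), pos 1: a→c (+2), pos 2: n→v (+8), pos 3: g→i (+2) — repeating every 2. A repeating key of period 2 is used — shifts +8, +2 over and over.
Reversing it on zgucqp: z−8=r, g−2=e, u−8=m, c−2=a, q−8=i, p−2=n.

remain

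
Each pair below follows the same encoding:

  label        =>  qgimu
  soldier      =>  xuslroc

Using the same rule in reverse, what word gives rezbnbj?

The shift increases by 1 at each position, starting from +5: 5, 6, 7, ….
Reversing it on rezbnbj: r−5=m, e−6=y, z−7=s, b−8=t, n−9=e, b−10=r, j−11=y.

mystery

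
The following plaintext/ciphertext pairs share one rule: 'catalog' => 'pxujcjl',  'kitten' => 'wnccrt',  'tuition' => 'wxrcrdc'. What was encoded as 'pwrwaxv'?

morning

The output letters match the input read backwards, each shifted +9: catalog reversed is golatac. Read the word backwards and shift each letter +9.
Undoing it on pwrwaxv: shift back: p−9=g, w−9=n, r−9=i, w−9=n, a−9=r, x−9=o, v−9=m → gninrom; then reverse → morning.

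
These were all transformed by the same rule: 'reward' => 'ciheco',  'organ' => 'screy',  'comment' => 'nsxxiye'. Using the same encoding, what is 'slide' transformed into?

dwmoi

The shift depends on letter class: consonant r→c is +11, but vowel e→i is +4. Vowels shift forward by 4 and consonants shift forward by 11.
Applying it to slide: s(cons)+11=d, l(cons)+11=w, i(vowel)+4=m, d(cons)+11=o, e(vowel)+4=i.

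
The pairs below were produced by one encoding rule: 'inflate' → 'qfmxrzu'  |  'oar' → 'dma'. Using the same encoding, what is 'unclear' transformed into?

dmqxozg

The output letters match the input read backwards, each shifted +12: inflate reversed is etalfni. Two steps: reverse the string, then apply a Caesar shift of +12.
On unclear: reverse → raelcnu; then shift: r+12=d, a+12=m, e+12=q, l+12=x, c+12=o, n+12=z, u+12=g.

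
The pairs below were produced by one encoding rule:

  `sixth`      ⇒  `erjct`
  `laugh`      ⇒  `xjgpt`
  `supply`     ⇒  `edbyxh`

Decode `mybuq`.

Shifts by position in sixth: pos 0: s→e (+12), pos 1: i→r (+9), pos 2: x→j (+12), pos 3: t→c (+9) — repeating every 2. A repeating key of period 2 is used — shifts +12, +9 over and over.
Decoding mybuq: m−12=a, y−9=p, b−12=p, u−9=l, q−12=e.

apple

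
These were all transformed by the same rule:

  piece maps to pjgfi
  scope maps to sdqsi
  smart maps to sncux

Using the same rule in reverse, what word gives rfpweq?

rental

Letter i (0-indexed) is shifted by i+0, so successive shifts are 0, 1, 2, ….
Reversing it on rfpweq: r−0=r, f−1=e, p−2=n, w−3=t, e−4=a, q−5=l.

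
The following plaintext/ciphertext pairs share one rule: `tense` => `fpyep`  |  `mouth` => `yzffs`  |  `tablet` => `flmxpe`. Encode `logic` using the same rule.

xzrun

It's a Vigenère-style cipher with numeric key [12,11,11]: position i shifts by key[i mod 3].
For logic: l+12=x, o+11=z, g+11=r, i+12=u, c+11=n.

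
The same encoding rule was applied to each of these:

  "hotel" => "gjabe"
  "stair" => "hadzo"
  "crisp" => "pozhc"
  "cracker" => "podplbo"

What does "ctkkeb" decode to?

h(7)→g(6) and o(14)→j(9) fit y≡19x+3 (mod 26); the inverse of 19 mod 26 is 11. Treating letters as 0–25, the rule is x ↦ 19x + 3 (mod 26).
Reversing it on ctkkeb: c(2)→11·(2−3)≡15=p; t(19)→11·(19−3)≡20=u; k(10)→11·(10−3)≡25=z; k(10)→11·(10−3)≡25=z; e(4)→11·(4−3)≡11=l; b(1)→11·(1−3)≡4=e (all mod 26).

puzzle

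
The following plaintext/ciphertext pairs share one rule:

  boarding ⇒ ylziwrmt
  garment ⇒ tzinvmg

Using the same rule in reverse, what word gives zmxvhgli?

ancestor

Each pair mirrors across the alphabet (b↔y, o↔l, a↔z): positions sum to 25. Letters are reflected about the middle of the alphabet (position → 25−position): Atbash.
Undoing it on zmxvhgli: z↔a, m↔n, x↔c, v↔e, h↔s, g↔t, l↔o, i↔r.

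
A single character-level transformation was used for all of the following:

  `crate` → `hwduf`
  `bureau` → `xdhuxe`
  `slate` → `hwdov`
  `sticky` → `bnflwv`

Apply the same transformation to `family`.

The output letters match the input read backwards, each shifted +3: crate reversed is etarc. Read the word backwards and shift each letter +3.
For family: reverse → ylimaf; then shift: y+3=b, l+3=o, i+3=l, m+3=p, a+3=d, f+3=i.

bolpdi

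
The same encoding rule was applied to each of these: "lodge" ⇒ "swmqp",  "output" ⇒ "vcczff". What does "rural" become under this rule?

ycakw

In lodge: l→s is +7, o→w is +8, d→m is +9, g→q is +10 — the shift increases by 1 each position. The shift increases by 1 at each position, starting from +7: 7, 8, 9, ….
Applying it to rural: r+7=y, u+8=c, r+9=a, a+10=k, l+11=w.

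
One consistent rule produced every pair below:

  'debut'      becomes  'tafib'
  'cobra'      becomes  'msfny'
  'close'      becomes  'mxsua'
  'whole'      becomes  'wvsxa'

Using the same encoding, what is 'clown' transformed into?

d(3)→t(19) and e(4)→a(0) fit y≡7x+24 (mod 26); the inverse of 7 mod 26 is 15. Each letter's alphabet position (a=0..z=25) is mapped through 7·x+24 mod 26 — an affine cipher.
On clown: c(2)→7·2+24≡12=m; l(11)→7·11+24≡23=x; o(14)→7·14+24≡18=s; w(22)→7·22+24≡22=w; n(13)→7·13+24≡11=l (all mod 26).

mxswl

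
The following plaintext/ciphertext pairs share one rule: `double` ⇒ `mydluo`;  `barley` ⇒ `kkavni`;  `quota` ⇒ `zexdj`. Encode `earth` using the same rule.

nkadq

Shifts by position in double: pos 0: d→m (+9), pos 1: o→y (+10), pos 2: u→d (+9), pos 3: b→l (+10) — repeating every 2. The shifts repeat in a cycle of length 2: positions 0,1,… shift by +9, +10, then the pattern repeats.
Applying it to earth: e+9=n, a+10=k, r+9=a, t+10=d, h+9=q.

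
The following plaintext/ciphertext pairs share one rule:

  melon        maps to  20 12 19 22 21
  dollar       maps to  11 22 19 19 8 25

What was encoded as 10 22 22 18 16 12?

cookie

m is letter #13 and maps to 20: an offset of 7. Each letter is replaced by its alphabet position (a=1..z=26) + 7.
Undoing it on 10 22 22 18 16 12: 10→(10−7)÷1=3=c, 22→(22−7)÷1=15=o, 22→(22−7)÷1=15=o, 18→(18−7)÷1=11=k, 16→(16−7)÷1=9=i, 12→(12−7)÷1=5=e.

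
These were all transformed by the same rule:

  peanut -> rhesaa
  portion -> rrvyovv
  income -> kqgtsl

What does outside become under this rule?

In peanut: p→r is +2, e→h is +3, a→e is +4, n→s is +5 — the shift increases by 1 each position. The shift increases by 1 at each position, starting from +2: 2, 3, 4, ….
Applying it to outside: o+2=q, u+3=x, t+4=x, s+5=x, i+6=o, d+7=k, e+8=m.

qxxxokm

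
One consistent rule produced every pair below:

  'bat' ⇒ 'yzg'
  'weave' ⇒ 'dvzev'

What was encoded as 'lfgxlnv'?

Each pair mirrors across the alphabet (b↔y, a↔z, t↔g): positions sum to 25. This is the alphabet-reversal cipher (Atbash): a becomes z, b becomes y, etc.
Undoing it on lfgxlnv: l↔o, f↔u, g↔t, x↔c, l↔o, n↔m, v↔e.

outcome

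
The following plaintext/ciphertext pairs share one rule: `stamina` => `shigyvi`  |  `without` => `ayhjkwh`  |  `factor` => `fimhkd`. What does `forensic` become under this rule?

fkdqvsym

s(18)→s(18) and t(19)→h(7) fit y≡15x+8 (mod 26); the inverse of 15 mod 26 is 7. Treating letters as 0–25, the rule is x ↦ 15x + 8 (mod 26).
For forensic: f(5)→15·5+8≡5=f; o(14)→15·14+8≡10=k; r(17)→15·17+8≡3=d; e(4)→15·4+8≡16=q; n(13)→15·13+8≡21=v; s(18)→15·18+8≡18=s; i(8)→15·8+8≡24=y; c(2)→15·2+8≡12=m (all mod 26).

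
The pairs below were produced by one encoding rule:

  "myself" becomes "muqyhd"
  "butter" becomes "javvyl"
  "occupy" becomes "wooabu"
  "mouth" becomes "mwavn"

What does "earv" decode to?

m(12)→m(12) and y(24)→u(20) fit y≡5x+4 (mod 26); the inverse of 5 mod 26 is 21. Each letter's alphabet position (a=0..z=25) is mapped through 5·x+4 mod 26 — an affine cipher.
Decoding earv: e(4)→21·(4−4)≡0=a; a(0)→21·(0−4)≡20=u; r(17)→21·(17−4)≡13=n; v(21)→21·(21−4)≡19=t (all mod 26).

aunt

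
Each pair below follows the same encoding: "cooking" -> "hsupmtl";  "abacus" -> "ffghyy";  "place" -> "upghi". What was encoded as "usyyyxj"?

posture

Shifts by position in cooking: pos 0: c→h (+5), pos 1: o→s (+4), pos 2: o→u (+6), pos 3: k→p (+5), pos 4: i→m (+4), pos 5: n→t (+6) — repeating every 3. A repeating key of period 3 is used — shifts +5, +4, +6 over and over.
Reversing it on usyyyxj: u−5=p, s−4=o, y−6=s, y−5=t, y−4=u, x−6=r, j−5=e.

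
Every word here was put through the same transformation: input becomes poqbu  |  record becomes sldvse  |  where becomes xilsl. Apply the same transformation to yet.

The rule splits by letter class: vowels +7, consonants +1.
For yet: y(cons)+1=z, e(vowel)+7=l, t(cons)+1=u.

zlu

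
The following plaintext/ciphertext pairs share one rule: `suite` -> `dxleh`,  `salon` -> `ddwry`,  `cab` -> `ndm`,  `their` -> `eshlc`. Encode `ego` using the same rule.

hrr

Vowels shift forward by 3 and consonants shift forward by 11.
For ego: e(vowel)+3=h, g(cons)+11=r, o(vowel)+3=r.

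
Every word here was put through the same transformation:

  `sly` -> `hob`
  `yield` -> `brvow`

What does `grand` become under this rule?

Each pair mirrors across the alphabet (s↔h, l↔o, y↔b): positions sum to 25. Each letter is replaced by its mirror in the alphabet: a↔z, b↔y, c↔x, and so on (the Atbash cipher).
Applying it to grand: g↔t, r↔i, a↔z, n↔m, d↔w.

tizmw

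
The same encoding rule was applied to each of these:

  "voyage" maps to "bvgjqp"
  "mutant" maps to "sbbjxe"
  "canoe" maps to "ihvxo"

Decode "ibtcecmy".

In voyage: v→b is +6, o→v is +7, y→g is +8, a→j is +9 — the shift increases by 1 each position. Letter i (0-indexed) is shifted by i+6, so successive shifts are 6, 7, 8, ….
Decoding ibtcecmy: i−6=c, b−7=u, t−8=l, c−9=t, e−10=u, c−11=r, m−12=a, y−13=l.

cultural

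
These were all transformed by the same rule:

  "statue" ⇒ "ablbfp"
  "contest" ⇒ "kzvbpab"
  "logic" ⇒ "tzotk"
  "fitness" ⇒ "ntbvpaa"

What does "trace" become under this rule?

bzlkp

The shift depends on letter class: consonant s→a is +8, but vowel a→l is +11. The rule splits by letter class: vowels +11, consonants +8.
Applying it to trace: t(cons)+8=b, r(cons)+8=z, a(vowel)+11=l, c(cons)+8=k, e(vowel)+11=p.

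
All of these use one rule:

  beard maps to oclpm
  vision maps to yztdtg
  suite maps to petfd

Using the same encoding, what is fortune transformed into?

The word is reversed, then every letter is shifted forward by 11.
For fortune: reverse → enutrof; then shift: e+11=p, n+11=y, u+11=f, t+11=e, r+11=c, o+11=z, f+11=q.

pyfeczq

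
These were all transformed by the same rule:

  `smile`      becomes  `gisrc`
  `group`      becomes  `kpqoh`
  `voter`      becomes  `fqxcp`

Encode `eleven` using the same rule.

crcfcz

s(18)→g(6) and m(12)→i(8) fit y≡17x+12 (mod 26); the inverse of 17 mod 26 is 23. Treating letters as 0–25, the rule is x ↦ 17x + 12 (mod 26).
On eleven: e(4)→17·4+12≡2=c; l(11)→17·11+12≡17=r; e(4)→17·4+12≡2=c; v(21)→17·21+12≡5=f; e(4)→17·4+12≡2=c; n(13)→17·13+12≡25=z (all mod 26).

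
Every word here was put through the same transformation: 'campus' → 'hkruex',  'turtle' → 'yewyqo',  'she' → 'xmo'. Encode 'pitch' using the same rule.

usyhm

The shift depends on letter class: consonant c→h is +5, but vowel a→k is +10. The rule splits by letter class: vowels +10, consonants +5.
On pitch: p(cons)+5=u, i(vowel)+10=s, t(cons)+5=y, c(cons)+5=h, h(cons)+5=m.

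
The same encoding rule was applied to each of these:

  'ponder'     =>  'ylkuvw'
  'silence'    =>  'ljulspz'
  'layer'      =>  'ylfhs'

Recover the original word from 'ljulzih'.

absence

The output letters match the input read backwards, each shifted +7: ponder reversed is rednop. Two steps: reverse the string, then apply a Caesar shift of +7.
Reversing it on ljulzih: shift back: l−7=e, j−7=c, u−7=n, l−7=e, z−7=s, i−7=b, h−7=a → ecnesba; then reverse → absence.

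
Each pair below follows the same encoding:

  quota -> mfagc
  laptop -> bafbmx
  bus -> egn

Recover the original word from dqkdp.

Read the word backwards and shift each letter +12.
Undoing it on dqkdp: shift back: d−12=r, q−12=e, k−12=y, d−12=r, p−12=d → reyrd; then reverse → dryer.

dryer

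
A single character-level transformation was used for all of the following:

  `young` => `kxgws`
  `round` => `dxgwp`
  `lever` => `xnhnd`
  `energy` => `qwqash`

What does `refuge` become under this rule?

dnrdsn

Shifts by position in young: pos 0: y→k (+12), pos 1: o→x (+9), pos 2: u→g (+12), pos 3: n→w (+9) — repeating every 2. The shifts repeat in a cycle of length 2: positions 0,1,… shift by +12, +9, then the pattern repeats.
Applying it to refuge: r+12=d, e+9=n, f+12=r, u+9=d, g+12=s, e+9=n.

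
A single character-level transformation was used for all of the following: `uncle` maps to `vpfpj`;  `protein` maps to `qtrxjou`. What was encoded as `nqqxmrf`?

monthly

In uncle: u→v is +1, n→p is +2, c→f is +3, l→p is +4 — the shift increases by 1 each position. Each letter shifts forward by (position + 1), i.e. 1, 2, 3, … — the shift grows by one for each successive letter.
Reversing it on nqqxmrf: n−1=m, q−2=o, q−3=n, x−4=t, m−5=h, r−6=l, f−7=y.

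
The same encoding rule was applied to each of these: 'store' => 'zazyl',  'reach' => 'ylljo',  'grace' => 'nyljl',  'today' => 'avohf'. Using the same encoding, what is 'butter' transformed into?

ibealc

Shifts by position in store: pos 0: s→z (+7), pos 1: t→a (+7), pos 2: o→z (+11), pos 3: r→y (+7), pos 4: e→l (+7) — repeating every 3. A repeating key of period 3 is used — shifts +7, +7, +11 over and over.
Applying it to butter: b+7=i, u+7=b, t+11=e, t+7=a, e+7=l, r+11=c.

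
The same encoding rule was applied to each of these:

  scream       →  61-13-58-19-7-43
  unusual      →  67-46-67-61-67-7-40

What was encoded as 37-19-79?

key

Each letter becomes 3×(its alphabet position, a=1..z=26) + 4.
Reversing it on 37-19-79: 37→(37−4)÷3=11=k, 19→(19−4)÷3=5=e, 79→(79−4)÷3=25=y.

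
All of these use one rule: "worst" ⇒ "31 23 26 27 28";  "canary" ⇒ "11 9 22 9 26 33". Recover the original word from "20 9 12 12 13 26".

ladder

w is letter #23 and maps to 31: an offset of 8. The number is (letter's place in the alphabet, a=1) + 8.
Undoing it on 20 9 12 12 13 26: 20→(20−8)÷1=12=l, 9→(9−8)÷1=1=a, 12→(12−8)÷1=4=d, 12→(12−8)÷1=4=d, 13→(13−8)÷1=5=e, 26→(26−8)÷1=18=r.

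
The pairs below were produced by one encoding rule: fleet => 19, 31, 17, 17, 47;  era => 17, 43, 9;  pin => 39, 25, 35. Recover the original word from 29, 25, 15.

f(#6)→19 and l(#12)→31: differences scale by 2, so n = 2·pos + 7. With a=1..z=26, the number is 2·pos + 7.
Reversing it on 29, 25, 15: 29→(29−7)÷2=11=k, 25→(25−7)÷2=9=i, 15→(15−7)÷2=4=d.

kid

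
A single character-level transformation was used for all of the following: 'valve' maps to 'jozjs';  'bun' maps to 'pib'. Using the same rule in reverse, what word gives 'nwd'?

zip

Each letter is shifted forward by 14 in the alphabet (a Caesar shift of +14).
Decoding nwd: n−14=z, w−14=i, d−14=p.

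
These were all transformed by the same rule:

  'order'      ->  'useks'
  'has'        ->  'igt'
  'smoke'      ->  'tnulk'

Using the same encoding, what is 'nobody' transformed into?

oucuez

Two shifts are in play — +6 for a/e/i/o/u, +1 for every other letter.
On nobody: n(cons)+1=o, o(vowel)+6=u, b(cons)+1=c, o(vowel)+6=u, d(cons)+1=e, y(cons)+1=z.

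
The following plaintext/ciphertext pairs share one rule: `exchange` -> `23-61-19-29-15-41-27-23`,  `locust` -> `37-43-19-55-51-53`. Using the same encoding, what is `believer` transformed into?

e(#5)→23 and x(#24)→61: differences scale by 2, so n = 2·pos + 13. With a=1..z=26, the number is 2·pos + 13.
For believer: b=2→17, e=5→23, l=12→37, i=9→31, e=5→23, v=22→57, e=5→23, r=18→49.

17-23-37-31-23-57-23-49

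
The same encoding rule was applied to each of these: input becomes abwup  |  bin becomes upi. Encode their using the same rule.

yploa

The output letters match the input read backwards, each shifted +7: input reversed is tupni. Read the word backwards and shift each letter +7.
Applying it to their: reverse → rieht; then shift: r+7=y, i+7=p, e+7=l, h+7=o, t+7=a.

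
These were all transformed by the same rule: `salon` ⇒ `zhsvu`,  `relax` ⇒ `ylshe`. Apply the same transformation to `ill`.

pss

It's a constant shift of +7 (ROT7).
On ill: i+7=p, l+7=s, l+7=s.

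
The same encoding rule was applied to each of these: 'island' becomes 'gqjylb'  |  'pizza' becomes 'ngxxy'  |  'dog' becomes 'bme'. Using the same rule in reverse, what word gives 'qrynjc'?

staple

This is a Caesar cipher with shift 24.
Reversing it on qrynjc: q−24=s, r−24=t, y−24=a, n−24=p, j−24=l, c−24=e.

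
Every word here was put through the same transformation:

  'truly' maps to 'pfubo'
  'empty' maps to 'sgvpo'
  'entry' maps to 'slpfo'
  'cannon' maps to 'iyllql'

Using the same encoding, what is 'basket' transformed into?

dykwsp

t(19)→p(15) and r(17)→f(5) fit y≡5x+24 (mod 26); the inverse of 5 mod 26 is 21. Each letter's alphabet position (a=0..z=25) is mapped through 5·x+24 mod 26 — an affine cipher.
For basket: b(1)→5·1+24≡3=d; a(0)→5·0+24≡24=y; s(18)→5·18+24≡10=k; k(10)→5·10+24≡22=w; e(4)→5·4+24≡18=s; t(19)→5·19+24≡15=p (all mod 26).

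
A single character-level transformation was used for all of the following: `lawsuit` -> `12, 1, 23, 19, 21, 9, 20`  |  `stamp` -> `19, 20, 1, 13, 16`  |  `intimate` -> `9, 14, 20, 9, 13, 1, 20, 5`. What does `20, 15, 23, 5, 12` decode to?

Each letter is replaced by its alphabet position (a=1, b=2, …, z=26).
Reversing it on 20, 15, 23, 5, 12: 20=t, 15=o, 23=w, 5=e, 12=l.

towel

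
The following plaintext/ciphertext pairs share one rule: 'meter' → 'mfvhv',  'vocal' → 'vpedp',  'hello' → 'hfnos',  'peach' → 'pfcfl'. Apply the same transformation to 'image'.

The shift increases by 1 at each position, starting from +0: 0, 1, 2, ….
On image: i+0=i, m+1=n, a+2=c, g+3=j, e+4=i.

incji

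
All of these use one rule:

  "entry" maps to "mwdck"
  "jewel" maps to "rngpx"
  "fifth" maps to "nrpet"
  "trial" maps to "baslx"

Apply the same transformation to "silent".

arvpzg

In entry: e→m is +8, n→w is +9, t→d is +10, r→c is +11 — the shift increases by 1 each position. The shift increases by 1 at each position, starting from +8: 8, 9, 10, ….
Applying it to silent: s+8=a, i+9=r, l+10=v, e+11=p, n+12=z, t+13=g.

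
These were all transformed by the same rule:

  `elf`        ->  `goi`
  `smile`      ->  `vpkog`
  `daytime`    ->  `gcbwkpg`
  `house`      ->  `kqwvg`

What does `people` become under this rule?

Two shifts are in play — +2 for a/e/i/o/u, +3 for every other letter.
Applying it to people: p(cons)+3=s, e(vowel)+2=g, o(vowel)+2=q, p(cons)+3=s, l(cons)+3=o, e(vowel)+2=g.

sgqsog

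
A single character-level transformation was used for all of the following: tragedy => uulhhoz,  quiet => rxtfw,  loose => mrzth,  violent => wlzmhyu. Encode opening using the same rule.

The shifts repeat in a cycle of length 3: positions 0,1,… shift by +1, +3, +11, then the pattern repeats.
Applying it to opening: o+1=p, p+3=s, e+11=p, n+1=o, i+3=l, n+11=y, g+1=h.

pspolyh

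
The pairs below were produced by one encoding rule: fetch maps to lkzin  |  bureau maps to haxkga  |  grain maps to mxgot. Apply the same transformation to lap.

Each letter is shifted forward by 6 in the alphabet (a Caesar shift of +6).
On lap: l+6=r, a+6=g, p+6=v.

rgv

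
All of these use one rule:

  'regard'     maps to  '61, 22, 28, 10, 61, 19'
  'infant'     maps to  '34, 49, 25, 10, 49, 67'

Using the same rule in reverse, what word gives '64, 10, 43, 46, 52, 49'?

salmon

r(#18)→61 and e(#5)→22: differences scale by 3, so n = 3·pos + 7. Each letter becomes 3×(its alphabet position, a=1..z=26) + 7.
Reversing it on 64, 10, 43, 46, 52, 49: 64→(64−7)÷3=19=s, 10→(10−7)÷3=1=a, 43→(43−7)÷3=12=l, 46→(46−7)÷3=13=m, 52→(52−7)÷3=15=o, 49→(49−7)÷3=14=n.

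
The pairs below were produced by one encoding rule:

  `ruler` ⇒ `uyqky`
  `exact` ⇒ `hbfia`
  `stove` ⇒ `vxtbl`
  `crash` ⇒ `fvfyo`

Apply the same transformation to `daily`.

genrf

In ruler: r→u is +3, u→y is +4, l→q is +5, e→k is +6 — the shift increases by 1 each position. Letter i (0-indexed) is shifted by i+3, so successive shifts are 3, 4, 5, ….
On daily: d+3=g, a+4=e, i+5=n, l+6=r, y+7=f.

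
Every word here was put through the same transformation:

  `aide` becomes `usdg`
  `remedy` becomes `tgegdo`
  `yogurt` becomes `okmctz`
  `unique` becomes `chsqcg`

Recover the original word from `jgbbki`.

fellow

a(0)→u(20) and i(8)→s(18) fit y≡3x+20 (mod 26); the inverse of 3 mod 26 is 9. Each letter's alphabet position (a=0..z=25) is mapped through 3·x+20 mod 26 — an affine cipher.
Reversing it on jgbbki: j(9)→9·(9−20)≡5=f; g(6)→9·(6−20)≡4=e; b(1)→9·(1−20)≡11=l; b(1)→9·(1−20)≡11=l; k(10)→9·(10−20)≡14=o; i(8)→9·(8−20)≡22=w (all mod 26).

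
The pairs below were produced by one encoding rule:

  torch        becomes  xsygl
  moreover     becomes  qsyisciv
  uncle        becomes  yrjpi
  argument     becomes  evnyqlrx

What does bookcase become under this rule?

fsvoghwi

A repeating key of period 3 is used — shifts +4, +4, +7 over and over.
For bookcase: b+4=f, o+4=s, o+7=v, k+4=o, c+4=g, a+7=h, s+4=w, e+4=i.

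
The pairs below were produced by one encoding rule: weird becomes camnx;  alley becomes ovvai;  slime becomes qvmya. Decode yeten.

w(22)→c(2) and e(4)→a(0) fit y≡3x+14 (mod 26); the inverse of 3 mod 26 is 9. Treating letters as 0–25, the rule is x ↦ 3x + 14 (mod 26).
Undoing it on yeten: y(24)→9·(24−14)≡12=m; e(4)→9·(4−14)≡14=o; t(19)→9·(19−14)≡19=t; e(4)→9·(4−14)≡14=o; n(13)→9·(13−14)≡17=r (all mod 26).

motor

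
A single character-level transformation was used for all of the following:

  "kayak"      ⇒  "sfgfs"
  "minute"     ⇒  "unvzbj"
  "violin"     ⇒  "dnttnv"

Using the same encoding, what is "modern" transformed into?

utljzv

The shift depends on letter class: consonant k→s is +8, but vowel a→f is +5. Two shifts are in play — +5 for a/e/i/o/u, +8 for every other letter.
Applying it to modern: m(cons)+8=u, o(vowel)+5=t, d(cons)+8=l, e(vowel)+5=j, r(cons)+8=z, n(cons)+8=v.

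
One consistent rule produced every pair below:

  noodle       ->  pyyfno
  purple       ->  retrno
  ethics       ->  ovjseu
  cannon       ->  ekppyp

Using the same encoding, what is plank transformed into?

The shift depends on letter class: consonant n→p is +2, but vowel o→y is +10. Vowels shift forward by 10 and consonants shift forward by 2.
For plank: p(cons)+2=r, l(cons)+2=n, a(vowel)+10=k, n(cons)+2=p, k(cons)+2=m.

rnkpm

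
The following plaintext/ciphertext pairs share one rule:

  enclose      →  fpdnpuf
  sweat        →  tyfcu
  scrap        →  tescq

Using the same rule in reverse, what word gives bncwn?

album

Shifts by position in enclose: pos 0: e→f (+1), pos 1: n→p (+2), pos 2: c→d (+1), pos 3: l→n (+2) — repeating every 2. The shifts repeat in a cycle of length 2: positions 0,1,… shift by +1, +2, then the pattern repeats.
Undoing it on bncwn: b−1=a, n−2=l, c−1=b, w−2=u, n−1=m.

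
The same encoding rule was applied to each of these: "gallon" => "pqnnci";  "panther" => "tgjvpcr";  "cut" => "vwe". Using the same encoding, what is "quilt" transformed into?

The word is reversed, then every letter is shifted forward by 2.
Applying it to quilt: reverse → tliuq; then shift: t+2=v, l+2=n, i+2=k, u+2=w, q+2=s.

vnkws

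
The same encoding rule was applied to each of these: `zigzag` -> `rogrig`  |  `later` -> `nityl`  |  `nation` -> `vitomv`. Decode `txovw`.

z(25)→r(17) and i(8)→o(14) fit y≡17x+8 (mod 26); the inverse of 17 mod 26 is 23. Treating letters as 0–25, the rule is x ↦ 17x + 8 (mod 26).
Decoding txovw: t(19)→23·(19−8)≡19=t; x(23)→23·(23−8)≡7=h; o(14)→23·(14−8)≡8=i; v(21)→23·(21−8)≡13=n; w(22)→23·(22−8)≡10=k (all mod 26).

think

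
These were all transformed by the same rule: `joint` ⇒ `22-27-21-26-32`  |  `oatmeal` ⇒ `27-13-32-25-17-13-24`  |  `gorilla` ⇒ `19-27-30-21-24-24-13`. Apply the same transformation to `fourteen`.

18-27-33-30-32-17-17-26

j is letter #10 and maps to 22: an offset of 12. The number is (letter's place in the alphabet, a=1) + 12.
For fourteen: f=6→18, o=15→27, u=21→33, r=18→30, t=20→32, e=5→17, e=5→17, n=14→26.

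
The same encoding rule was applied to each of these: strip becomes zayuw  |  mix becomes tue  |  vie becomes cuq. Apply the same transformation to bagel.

The shift depends on letter class: consonant s→z is +7, but vowel i→u is +12. Vowels shift forward by 12 and consonants shift forward by 7.
For bagel: b(cons)+7=i, a(vowel)+12=m, g(cons)+7=n, e(vowel)+12=q, l(cons)+7=s.

imnqs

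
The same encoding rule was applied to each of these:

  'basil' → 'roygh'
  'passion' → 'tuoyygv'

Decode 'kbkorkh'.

The output letters match the input read backwards, each shifted +6: basil reversed is lisab. Read the word backwards and shift each letter +6.
Decoding kbkorkh: shift back: k−6=e, b−6=v, k−6=e, o−6=i, r−6=l, k−6=e, h−6=b → eveileb; then reverse → believe.

believe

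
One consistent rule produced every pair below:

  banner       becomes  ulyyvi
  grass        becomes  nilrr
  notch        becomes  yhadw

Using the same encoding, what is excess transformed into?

vkdvrr

b(1)→u(20) and a(0)→l(11) fit y≡9x+11 (mod 26); the inverse of 9 mod 26 is 3. Treating letters as 0–25, the rule is x ↦ 9x + 11 (mod 26).
For excess: e(4)→9·4+11≡21=v; x(23)→9·23+11≡10=k; c(2)→9·2+11≡3=d; e(4)→9·4+11≡21=v; s(18)→9·18+11≡17=r; s(18)→9·18+11≡17=r (all mod 26).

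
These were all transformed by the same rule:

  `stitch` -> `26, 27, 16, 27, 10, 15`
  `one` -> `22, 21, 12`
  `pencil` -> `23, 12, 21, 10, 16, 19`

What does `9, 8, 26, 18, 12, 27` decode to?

basket

s is letter #19 and maps to 26: an offset of 7. Each letter is replaced by its alphabet position (a=1..z=26) + 7.
Decoding 9, 8, 26, 18, 12, 27: 9→(9−7)÷1=2=b, 8→(8−7)÷1=1=a, 26→(26−7)÷1=19=s, 18→(18−7)÷1=11=k, 12→(12−7)÷1=5=e, 27→(27−7)÷1=20=t.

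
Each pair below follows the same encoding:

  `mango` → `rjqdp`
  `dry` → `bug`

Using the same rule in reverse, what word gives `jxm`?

jug

The output letters match the input read backwards, each shifted +3: mango reversed is ognam. Read the word backwards and shift each letter +3.
Decoding jxm: shift back: j−3=g, x−3=u, m−3=j → guj; then reverse → jug.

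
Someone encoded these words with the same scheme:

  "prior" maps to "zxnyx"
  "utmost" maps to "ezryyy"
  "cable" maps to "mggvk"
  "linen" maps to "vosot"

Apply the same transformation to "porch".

Shifts by position in prior: pos 0: p→z (+10), pos 1: r→x (+6), pos 2: i→n (+5), pos 3: o→y (+10), pos 4: r→x (+6) — repeating every 3. It's a Vigenère-style cipher with numeric key [10,6,5]: position i shifts by key[i mod 3].
On porch: p+10=z, o+6=u, r+5=w, c+10=m, h+6=n.

zuwmn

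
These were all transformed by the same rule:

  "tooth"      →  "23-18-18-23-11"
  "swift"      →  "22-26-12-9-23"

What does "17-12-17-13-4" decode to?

Letters become their 1-based position plus 3 (so a→4, b→5, …).
Undoing it on 17-12-17-13-4: 17→(17−3)÷1=14=n, 12→(12−3)÷1=9=i, 17→(17−3)÷1=14=n, 13→(13−3)÷1=10=j, 4→(4−3)÷1=1=a.

ninja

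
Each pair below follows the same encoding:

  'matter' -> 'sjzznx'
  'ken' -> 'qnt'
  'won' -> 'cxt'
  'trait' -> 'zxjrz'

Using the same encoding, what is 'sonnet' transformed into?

yxttnz

The shift depends on letter class: consonant m→s is +6, but vowel a→j is +9. The rule splits by letter class: vowels +9, consonants +6.
Applying it to sonnet: s(cons)+6=y, o(vowel)+9=x, n(cons)+6=t, n(cons)+6=t, e(vowel)+9=n, t(cons)+6=z.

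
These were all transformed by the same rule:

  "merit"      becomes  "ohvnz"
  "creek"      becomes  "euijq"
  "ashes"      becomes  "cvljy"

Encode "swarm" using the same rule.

uzews

In merit: m→o is +2, e→h is +3, r→v is +4, i→n is +5 — the shift increases by 1 each position. The shift increases by 1 at each position, starting from +2: 2, 3, 4, ….
For swarm: s+2=u, w+3=z, a+4=e, r+5=w, m+6=s.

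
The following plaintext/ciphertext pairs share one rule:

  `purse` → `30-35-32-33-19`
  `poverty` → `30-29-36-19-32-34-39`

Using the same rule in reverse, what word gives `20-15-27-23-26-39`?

family

The number is (letter's place in the alphabet, a=1) + 14.
Reversing it on 20-15-27-23-26-39: 20→(20−14)÷1=6=f, 15→(15−14)÷1=1=a, 27→(27−14)÷1=13=m, 23→(23−14)÷1=9=i, 26→(26−14)÷1=12=l, 39→(39−14)÷1=25=y.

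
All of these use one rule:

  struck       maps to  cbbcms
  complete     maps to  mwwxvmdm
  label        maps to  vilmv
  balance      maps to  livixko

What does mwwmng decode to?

comedy

A repeating key of period 2 is used — shifts +10, +8 over and over.
Decoding mwwmng: m−10=c, w−8=o, w−10=m, m−8=e, n−10=d, g−8=y.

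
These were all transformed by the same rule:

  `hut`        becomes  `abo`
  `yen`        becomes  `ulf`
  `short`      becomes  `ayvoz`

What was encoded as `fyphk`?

The output letters match the input read backwards, each shifted +7: hut reversed is tuh. Two steps: reverse the string, then apply a Caesar shift of +7.
Decoding fyphk: shift back: f−7=y, y−7=r, p−7=i, h−7=a, k−7=d → yriad; then reverse → dairy.

dairy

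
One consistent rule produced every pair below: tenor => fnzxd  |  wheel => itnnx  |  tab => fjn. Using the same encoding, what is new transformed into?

zni

The rule splits by letter class: vowels +9, consonants +12.
Applying it to new: n(cons)+12=z, e(vowel)+9=n, w(cons)+12=i.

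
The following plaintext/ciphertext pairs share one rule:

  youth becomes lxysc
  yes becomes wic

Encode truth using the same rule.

The output letters match the input read backwards, each shifted +4: youth reversed is htuoy. Two steps: reverse the string, then apply a Caesar shift of +4.
Applying it to truth: reverse → hturt; then shift: h+4=l, t+4=x, u+4=y, r+4=v, t+4=x.

lxyvx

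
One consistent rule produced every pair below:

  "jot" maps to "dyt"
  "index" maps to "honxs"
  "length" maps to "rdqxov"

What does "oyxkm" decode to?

The output letters match the input read backwards, each shifted +10: jot reversed is toj. The word is reversed, then every letter is shifted forward by 10.
Reversing it on oyxkm: shift back: o−10=e, y−10=o, x−10=n, k−10=a, m−10=c → eonac; then reverse → canoe.

canoe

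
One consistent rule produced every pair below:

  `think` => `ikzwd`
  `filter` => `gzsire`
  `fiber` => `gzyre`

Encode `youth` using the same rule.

Treating letters as 0–25, the rule is x ↦ 15x + 9 (mod 26).
On youth: y(24)→15·24+9≡5=f; o(14)→15·14+9≡11=l; u(20)→15·20+9≡23=x; t(19)→15·19+9≡8=i; h(7)→15·7+9≡10=k (all mod 26).

flxik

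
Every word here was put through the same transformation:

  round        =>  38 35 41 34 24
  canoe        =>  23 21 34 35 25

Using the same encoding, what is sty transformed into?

39 40 45

r is letter #18 and maps to 38: an offset of 20. Letters become their 1-based position plus 20 (so a→21, b→22, …).
Applying it to sty: s=19→39, t=20→40, y=25→45.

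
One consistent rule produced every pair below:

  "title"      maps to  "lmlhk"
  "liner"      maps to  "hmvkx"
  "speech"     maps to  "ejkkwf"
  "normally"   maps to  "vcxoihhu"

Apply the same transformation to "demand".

t(19)→l(11) and i(8)→m(12) fit y≡7x+8 (mod 26); the inverse of 7 mod 26 is 15. This is an affine cipher: with a=0,…,z=25, each position x becomes (7x+8) mod 26.
On demand: d(3)→7·3+8≡3=d; e(4)→7·4+8≡10=k; m(12)→7·12+8≡14=o; a(0)→7·0+8≡8=i; n(13)→7·13+8≡21=v; d(3)→7·3+8≡3=d (all mod 26).

dkoivd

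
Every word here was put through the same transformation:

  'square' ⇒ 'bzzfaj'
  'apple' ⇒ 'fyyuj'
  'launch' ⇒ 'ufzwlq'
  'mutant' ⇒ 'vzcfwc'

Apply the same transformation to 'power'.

Two shifts are in play — +5 for a/e/i/o/u, +9 for every other letter.
On power: p(cons)+9=y, o(vowel)+5=t, w(cons)+9=f, e(vowel)+5=j, r(cons)+9=a.

ytfja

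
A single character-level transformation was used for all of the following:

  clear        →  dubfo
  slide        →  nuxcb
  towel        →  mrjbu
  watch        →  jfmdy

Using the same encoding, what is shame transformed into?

nyftb

c(2)→d(3) and l(11)→u(20) fit y≡25x+5 (mod 26); the inverse of 25 mod 26 is 25. Each letter's alphabet position (a=0..z=25) is mapped through 25·x+5 mod 26 — an affine cipher.
Applying it to shame: s(18)→25·18+5≡13=n; h(7)→25·7+5≡24=y; a(0)→25·0+5≡5=f; m(12)→25·12+5≡19=t; e(4)→25·4+5≡1=b (all mod 26).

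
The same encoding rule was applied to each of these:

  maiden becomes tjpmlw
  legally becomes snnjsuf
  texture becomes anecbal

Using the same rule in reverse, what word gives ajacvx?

tattoo

Shifts by position in maiden: pos 0: m→t (+7), pos 1: a→j (+9), pos 2: i→p (+7), pos 3: d→m (+9) — repeating every 2. A repeating key of period 2 is used — shifts +7, +9 over and over.
Reversing it on ajacvx: a−7=t, j−9=a, a−7=t, c−9=t, v−7=o, x−9=o.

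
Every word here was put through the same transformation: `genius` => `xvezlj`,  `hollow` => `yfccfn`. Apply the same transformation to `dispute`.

Compare letters: g→x is +17, e→v is +17, n→e is +17 — a constant shift. Every letter moves 17 places later in the alphabet, wrapping around z→a.
Applying it to dispute: d+17=u, i+17=z, s+17=j, p+17=g, u+17=l, t+17=k, e+17=v.

uzjglkv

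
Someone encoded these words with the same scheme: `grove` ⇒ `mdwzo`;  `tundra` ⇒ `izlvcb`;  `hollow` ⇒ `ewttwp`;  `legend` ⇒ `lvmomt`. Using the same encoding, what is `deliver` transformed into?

zmdqtml

The output letters match the input read backwards, each shifted +8: grove reversed is evorg. Two steps: reverse the string, then apply a Caesar shift of +8.
Applying it to deliver: reverse → reviled; then shift: r+8=z, e+8=m, v+8=d, i+8=q, l+8=t, e+8=m, d+8=l.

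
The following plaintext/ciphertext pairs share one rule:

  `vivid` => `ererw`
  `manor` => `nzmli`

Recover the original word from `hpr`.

Each pair mirrors across the alphabet (v↔e, i↔r, v↔e): positions sum to 25. Each letter is replaced by its mirror in the alphabet: a↔z, b↔y, c↔x, and so on (the Atbash cipher).
Decoding hpr: h↔s, p↔k, r↔i.

ski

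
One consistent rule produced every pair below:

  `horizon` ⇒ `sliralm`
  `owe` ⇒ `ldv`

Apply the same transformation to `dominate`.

Each pair mirrors across the alphabet (h↔s, o↔l, r↔i): positions sum to 25. Letters are reflected about the middle of the alphabet (position → 25−position): Atbash.
Applying it to dominate: d↔w, o↔l, m↔n, i↔r, n↔m, a↔z, t↔g, e↔v.

wlnrmzgv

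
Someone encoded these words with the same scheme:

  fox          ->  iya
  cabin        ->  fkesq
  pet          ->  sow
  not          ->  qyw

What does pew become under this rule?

soz

The shift depends on letter class: consonant f→i is +3, but vowel o→y is +10. Vowels shift forward by 10 and consonants shift forward by 3.
For pew: p(cons)+3=s, e(vowel)+10=o, w(cons)+3=z.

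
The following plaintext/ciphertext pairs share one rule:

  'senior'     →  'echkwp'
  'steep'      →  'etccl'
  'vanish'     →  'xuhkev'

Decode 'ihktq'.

unity

s(18)→e(4) and e(4)→c(2) fit y≡15x+20 (mod 26); the inverse of 15 mod 26 is 7. This is an affine cipher: with a=0,…,z=25, each position x becomes (15x+20) mod 26.
Undoing it on ihktq: i(8)→7·(8−20)≡20=u; h(7)→7·(7−20)≡13=n; k(10)→7·(10−20)≡8=i; t(19)→7·(19−20)≡19=t; q(16)→7·(16−20)≡24=y (all mod 26).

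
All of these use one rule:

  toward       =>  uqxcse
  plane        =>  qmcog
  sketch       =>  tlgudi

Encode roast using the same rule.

The rule splits by letter class: vowels +2, consonants +1.
For roast: r(cons)+1=s, o(vowel)+2=q, a(vowel)+2=c, s(cons)+1=t, t(cons)+1=u.

sqctu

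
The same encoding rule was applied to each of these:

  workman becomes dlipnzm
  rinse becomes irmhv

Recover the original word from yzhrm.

basin

Letters are reflected about the middle of the alphabet (position → 25−position): Atbash.
Decoding yzhrm: y↔b, z↔a, h↔s, r↔i, m↔n.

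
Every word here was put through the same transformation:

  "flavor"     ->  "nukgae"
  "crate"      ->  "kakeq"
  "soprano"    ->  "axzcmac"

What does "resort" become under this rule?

The shift increases by 1 at each position, starting from +8: 8, 9, 10, ….
For resort: r+8=z, e+9=n, s+10=c, o+11=z, r+12=d, t+13=g.

znczdg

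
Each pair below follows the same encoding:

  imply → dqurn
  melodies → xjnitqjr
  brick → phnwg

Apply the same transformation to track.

The output letters match the input read backwards, each shifted +5: imply reversed is ylpmi. Two steps: reverse the string, then apply a Caesar shift of +5.
For track: reverse → kcart; then shift: k+5=p, c+5=h, a+5=f, r+5=w, t+5=y.

phfwy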